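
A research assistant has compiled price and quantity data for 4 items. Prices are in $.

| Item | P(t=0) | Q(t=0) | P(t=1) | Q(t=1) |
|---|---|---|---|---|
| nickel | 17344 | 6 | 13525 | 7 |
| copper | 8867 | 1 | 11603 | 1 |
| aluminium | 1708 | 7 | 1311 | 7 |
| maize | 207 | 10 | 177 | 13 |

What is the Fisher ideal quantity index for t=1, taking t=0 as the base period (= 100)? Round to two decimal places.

113.85

Laspeyres component (base-period weights):
ΣP(t=0)Q(t=1) = 17344×7 + 8867×1 + 1708×7 + 207×13 = 121408 + 8867 + 11956 + 2691 = 144922
ΣP(t=0)Q(t=0) = 17344×6 + 8867×1 + 1708×7 + 207×10 = 104064 + 8867 + 11956 + 2070 = 126957
L = 144922 / 126957 × 100 = 114.1505
Paasche component (current-period weights):
ΣP(t=1)Q(t=1) = 13525×7 + 11603×1 + 1311×7 + 177×13 = 94675 + 11603 + 9177 + 2301 = 117756
ΣP(t=1)Q(t=0) = 13525×6 + 11603×1 + 1311×7 + 177×10 = 81150 + 11603 + 9177 + 1770 = 103700
P = 117756 / 103700 × 100 = 113.5545
Fisher = √(L × P) = √(114.1505 × 113.5545) = 113.8521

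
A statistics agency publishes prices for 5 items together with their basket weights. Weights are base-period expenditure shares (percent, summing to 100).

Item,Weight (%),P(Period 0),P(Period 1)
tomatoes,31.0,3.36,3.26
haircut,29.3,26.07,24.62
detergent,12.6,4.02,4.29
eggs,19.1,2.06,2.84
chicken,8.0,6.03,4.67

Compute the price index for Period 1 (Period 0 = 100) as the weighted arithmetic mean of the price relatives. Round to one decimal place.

tomatoes: 31.0 × (3.26/3.36) = 31.0 × 0.970238 = 30.0774
haircut: 29.3 × (24.62/26.07) = 29.3 × 0.944381 = 27.6703
detergent: 12.6 × (4.29/4.02) = 12.6 × 1.067164 = 13.4463
eggs: 19.1 × (2.84/2.06) = 19.1 × 1.378641 = 26.3320
chicken: 8.0 × (4.67/6.03) = 8.0 × 0.774461 = 6.1957
Index = Σ wᵢ·(p₁ᵢ/p₀ᵢ) = 30.0774 + 27.6703 + 13.4463 + 26.3320 + 6.1957 = 103.7217

103.7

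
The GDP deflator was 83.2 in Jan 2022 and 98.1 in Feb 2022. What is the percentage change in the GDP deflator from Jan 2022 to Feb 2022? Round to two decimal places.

Change = (98.1 − 83.2) / 83.2 × 100
       = 14.9 / 83.2 × 100 = 17.9087%

17.91%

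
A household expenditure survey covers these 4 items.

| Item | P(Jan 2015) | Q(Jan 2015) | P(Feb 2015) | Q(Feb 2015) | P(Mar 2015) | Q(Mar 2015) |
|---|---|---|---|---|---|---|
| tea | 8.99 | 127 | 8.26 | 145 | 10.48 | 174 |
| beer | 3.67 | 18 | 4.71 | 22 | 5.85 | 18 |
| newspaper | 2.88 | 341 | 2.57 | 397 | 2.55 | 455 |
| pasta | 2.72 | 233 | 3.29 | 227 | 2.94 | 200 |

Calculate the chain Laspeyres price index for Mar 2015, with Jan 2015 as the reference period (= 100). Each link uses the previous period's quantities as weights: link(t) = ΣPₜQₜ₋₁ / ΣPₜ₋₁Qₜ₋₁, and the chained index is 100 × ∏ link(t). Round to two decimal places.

Link Jan 2015→Feb 2015:
ΣP(Feb 2015)Q(Jan 2015) = 8.26×127 + 4.71×18 + 2.57×341 + 3.29×233 = 1049.02 + 84.78 + 876.37 + 766.57 = 2776.74
ΣP(Jan 2015)Q(Jan 2015) = 8.99×127 + 3.67×18 + 2.88×341 + 2.72×233 = 1141.73 + 66.06 + 982.08 + 633.76 = 2823.63
link = 2776.74/2823.63 = 0.983394
Link Feb 2015→Mar 2015:
ΣP(Mar 2015)Q(Feb 2015) = 10.48×145 + 5.85×22 + 2.55×397 + 2.94×227 = 1519.6 + 128.7 + 1012.35 + 667.38 = 3328.03
ΣP(Feb 2015)Q(Feb 2015) = 8.26×145 + 4.71×22 + 2.57×397 + 3.29×227 = 1197.7 + 103.62 + 1020.29 + 746.83 = 3068.44
link = 3328.03/3068.44 = 1.084600
Chained index = 100 × 0.983394 × 1.084600 = 106.6589

106.66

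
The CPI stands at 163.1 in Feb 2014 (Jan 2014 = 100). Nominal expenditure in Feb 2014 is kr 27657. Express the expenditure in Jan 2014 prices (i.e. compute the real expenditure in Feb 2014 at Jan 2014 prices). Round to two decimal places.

Real = Nominal ÷ (Index/100) = 27657 ÷ (163.1/100)
     = 27657 ÷ 1.631 = 16957.0815

16957.08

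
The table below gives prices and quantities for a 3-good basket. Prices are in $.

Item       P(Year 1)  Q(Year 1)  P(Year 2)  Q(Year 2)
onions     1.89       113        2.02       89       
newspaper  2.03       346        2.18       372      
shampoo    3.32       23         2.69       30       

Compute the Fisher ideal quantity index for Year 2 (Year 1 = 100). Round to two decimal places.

Laspeyres component (base-period weights):
ΣP(Year 1)Q(Year 2) = 1.89×89 + 2.03×372 + 3.32×30 = 168.21 + 755.16 + 99.6 = 1022.97
ΣP(Year 1)Q(Year 1) = 1.89×113 + 2.03×346 + 3.32×23 = 213.57 + 702.38 + 76.36 = 992.31
L = 1022.97 / 992.31 × 100 = 103.0898
Paasche component (current-period weights):
ΣP(Year 2)Q(Year 2) = 2.02×89 + 2.18×372 + 2.69×30 = 179.78 + 810.96 + 80.7 = 1071.44
ΣP(Year 2)Q(Year 1) = 2.02×113 + 2.18×346 + 2.69×23 = 228.26 + 754.28 + 61.87 = 1044.41
P = 1071.44 / 1044.41 × 100 = 102.5881
Fisher = √(L × P) = √(103.0898 × 102.5881) = 102.8386

102.84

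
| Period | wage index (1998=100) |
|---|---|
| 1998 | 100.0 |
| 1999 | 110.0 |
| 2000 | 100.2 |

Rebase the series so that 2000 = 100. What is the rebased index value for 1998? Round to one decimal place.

99.8

Rebased(1998) = 100.0 / 100.2 × 100 = 99.8004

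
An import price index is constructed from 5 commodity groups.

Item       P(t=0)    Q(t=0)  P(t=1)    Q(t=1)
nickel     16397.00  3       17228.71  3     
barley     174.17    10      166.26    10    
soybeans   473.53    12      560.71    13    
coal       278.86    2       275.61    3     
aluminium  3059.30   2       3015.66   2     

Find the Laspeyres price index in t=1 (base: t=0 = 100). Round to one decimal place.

105.3

Laspeyres price index uses base-period quantities as weights.
ΣP(t=1)·Q(t=0) = 17228.71×3 + 166.26×10 + 560.71×12 + 275.61×2 + 3015.66×2 = 51686.13 + 1662.6 + 6728.52 + 551.22 + 6031.32 = 66659.79
ΣP(t=0)·Q(t=0) = 16397.00×3 + 174.17×10 + 473.53×12 + 278.86×2 + 3059.30×2 = 49191 + 1741.7 + 5682.36 + 557.72 + 6118.6 = 63291.38
Index = 66659.79 / 63291.38 × 100 = 105.3221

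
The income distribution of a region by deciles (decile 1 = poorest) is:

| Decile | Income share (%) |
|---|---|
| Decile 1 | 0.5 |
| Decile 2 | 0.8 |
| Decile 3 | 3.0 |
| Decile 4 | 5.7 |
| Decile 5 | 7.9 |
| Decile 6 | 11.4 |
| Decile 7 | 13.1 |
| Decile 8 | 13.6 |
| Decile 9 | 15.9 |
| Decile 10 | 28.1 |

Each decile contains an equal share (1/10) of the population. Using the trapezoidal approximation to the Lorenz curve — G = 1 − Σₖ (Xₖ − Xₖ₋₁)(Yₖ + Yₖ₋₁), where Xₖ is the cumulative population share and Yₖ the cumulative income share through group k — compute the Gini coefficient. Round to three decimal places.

0.433

Cumulative income shares Yₖ: 0.0050, 0.0130, 0.0430, 0.1000, 0.1790, 0.2930, 0.4240, 0.5600, 0.7190, 1.0000
Σ (Xₖ−Xₖ₋₁)(Yₖ+Yₖ₋₁) = (1/10)(0.0050+0.0000) + (1/10)(0.0130+0.0050) + (1/10)(0.0430+0.0130) + (1/10)(0.1000+0.0430) + (1/10)(0.1790+0.1000) + (1/10)(0.2930+0.1790) + (1/10)(0.4240+0.2930) + (1/10)(0.5600+0.4240) + (1/10)(0.7190+0.5600) + (1/10)(1.0000+0.7190)
  = 0.0005 + 0.0018 + 0.0056 + 0.0143 + 0.0279 + 0.0472 + 0.0717 + 0.0984 + 0.1279 + 0.1719 = 0.5672
G = 1 − 0.5672 = 0.4328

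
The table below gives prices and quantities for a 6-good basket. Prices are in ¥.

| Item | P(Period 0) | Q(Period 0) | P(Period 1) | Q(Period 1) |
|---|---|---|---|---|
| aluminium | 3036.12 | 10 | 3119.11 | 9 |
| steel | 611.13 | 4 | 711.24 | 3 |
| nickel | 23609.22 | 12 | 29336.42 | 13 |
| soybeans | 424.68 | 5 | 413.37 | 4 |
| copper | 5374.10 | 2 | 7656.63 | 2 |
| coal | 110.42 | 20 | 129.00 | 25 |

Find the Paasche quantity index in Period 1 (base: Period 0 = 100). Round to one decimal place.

106.3

Paasche quantity index uses current-period prices as weights.
ΣP(Period 1)·Q(Period 1) = 3119.11×9 + 711.24×3 + 29336.42×13 + 413.37×4 + 7656.63×2 + 129.00×25 = 28071.99 + 2133.72 + 381373.46 + 1653.48 + 15313.26 + 3225 = 431770.91
ΣP(Period 1)·Q(Period 0) = 3119.11×10 + 711.24×4 + 29336.42×12 + 413.37×5 + 7656.63×2 + 129.00×20 = 31191.1 + 2844.96 + 352037.04 + 2066.85 + 15313.26 + 2580 = 406033.21
Index = 431770.91 / 406033.21 × 100 = 106.3388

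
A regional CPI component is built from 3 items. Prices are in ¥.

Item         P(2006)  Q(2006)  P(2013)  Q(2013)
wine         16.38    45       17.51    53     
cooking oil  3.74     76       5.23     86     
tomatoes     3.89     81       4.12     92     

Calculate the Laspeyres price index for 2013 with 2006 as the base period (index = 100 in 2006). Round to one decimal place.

113.7

Laspeyres price index uses base-period quantities as weights.
ΣP(2013)·Q(2006) = 17.51×45 + 5.23×76 + 4.12×81 = 787.95 + 397.48 + 333.72 = 1519.15
ΣP(2006)·Q(2006) = 16.38×45 + 3.74×76 + 3.89×81 = 737.1 + 284.24 + 315.09 = 1336.43
Index = 1519.15 / 1336.43 × 100 = 113.6722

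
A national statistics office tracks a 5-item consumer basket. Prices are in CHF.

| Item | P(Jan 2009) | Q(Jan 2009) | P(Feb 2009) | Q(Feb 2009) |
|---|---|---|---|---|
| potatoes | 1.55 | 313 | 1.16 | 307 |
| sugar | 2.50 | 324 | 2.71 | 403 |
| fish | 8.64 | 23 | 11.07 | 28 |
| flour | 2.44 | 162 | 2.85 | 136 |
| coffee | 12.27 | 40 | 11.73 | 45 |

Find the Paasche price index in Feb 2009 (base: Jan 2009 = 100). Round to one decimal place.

Paasche price index uses current-period quantities as weights.
ΣP(Feb 2009)·Q(Feb 2009) = 1.16×307 + 2.71×403 + 11.07×28 + 2.85×136 + 11.73×45 = 356.12 + 1092.13 + 309.96 + 387.6 + 527.85 = 2673.66
ΣP(Jan 2009)·Q(Feb 2009) = 1.55×307 + 2.50×403 + 8.64×28 + 2.44×136 + 12.27×45 = 475.85 + 1007.5 + 241.92 + 331.84 + 552.15 = 2609.26
Index = 2673.66 / 2609.26 × 100 = 102.4681

102.5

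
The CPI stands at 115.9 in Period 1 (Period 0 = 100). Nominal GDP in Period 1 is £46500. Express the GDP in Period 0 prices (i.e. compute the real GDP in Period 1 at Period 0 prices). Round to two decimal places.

Real = Nominal ÷ (Index/100) = 46500 ÷ (115.9/100)
     = 46500 ÷ 1.159 = 40120.7938

40120.79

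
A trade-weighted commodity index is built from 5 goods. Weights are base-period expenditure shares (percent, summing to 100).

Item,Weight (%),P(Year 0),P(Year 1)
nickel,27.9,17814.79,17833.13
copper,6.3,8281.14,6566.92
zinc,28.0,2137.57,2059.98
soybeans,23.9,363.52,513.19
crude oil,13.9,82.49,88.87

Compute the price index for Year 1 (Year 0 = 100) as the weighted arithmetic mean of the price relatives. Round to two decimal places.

nickel: 27.9 × (17833.13/17814.79) = 27.9 × 1.001029 = 27.9287
copper: 6.3 × (6566.92/8281.14) = 6.3 × 0.792997 = 4.9959
zinc: 28.0 × (2059.98/2137.57) = 28.0 × 0.963702 = 26.9836
soybeans: 23.9 × (513.19/363.52) = 23.9 × 1.411724 = 33.7402
crude oil: 13.9 × (88.87/82.49) = 13.9 × 1.077343 = 14.9751
Index = Σ wᵢ·(p₁ᵢ/p₀ᵢ) = 27.9287 + 4.9959 + 26.9836 + 33.7402 + 14.9751 = 108.6235

108.62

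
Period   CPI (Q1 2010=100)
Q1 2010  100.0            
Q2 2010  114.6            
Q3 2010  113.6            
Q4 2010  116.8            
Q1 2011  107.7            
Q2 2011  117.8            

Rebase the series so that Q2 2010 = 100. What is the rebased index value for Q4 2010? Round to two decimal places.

Rebased(Q4 2010) = 116.8 / 114.6 × 100 = 101.9197

101.92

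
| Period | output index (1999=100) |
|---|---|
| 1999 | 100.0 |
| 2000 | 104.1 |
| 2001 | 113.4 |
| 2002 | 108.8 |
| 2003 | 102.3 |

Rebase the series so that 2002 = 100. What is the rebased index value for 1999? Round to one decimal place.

91.9

Rebased(1999) = 100.0 / 108.8 × 100 = 91.9118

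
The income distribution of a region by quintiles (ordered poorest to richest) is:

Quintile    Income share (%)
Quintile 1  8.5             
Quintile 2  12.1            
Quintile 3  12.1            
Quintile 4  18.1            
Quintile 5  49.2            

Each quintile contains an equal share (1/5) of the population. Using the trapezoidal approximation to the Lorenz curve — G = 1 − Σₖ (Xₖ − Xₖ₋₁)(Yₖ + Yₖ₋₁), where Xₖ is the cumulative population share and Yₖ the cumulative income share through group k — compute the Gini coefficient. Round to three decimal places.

0.350

Cumulative income shares Yₖ: 0.0850, 0.2060, 0.3270, 0.5080, 1.0000
Σ (Xₖ−Xₖ₋₁)(Yₖ+Yₖ₋₁) = (1/5)(0.0850+0.0000) + (1/5)(0.2060+0.0850) + (1/5)(0.3270+0.2060) + (1/5)(0.5080+0.3270) + (1/5)(1.0000+0.5080)
  = 0.0170 + 0.0582 + 0.1066 + 0.1670 + 0.3016 = 0.6504
G = 1 − 0.6504 = 0.3496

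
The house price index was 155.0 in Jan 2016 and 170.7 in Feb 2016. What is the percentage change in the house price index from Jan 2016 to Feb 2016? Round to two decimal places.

10.13%

Change = (170.7 − 155.0) / 155.0 × 100
       = 15.7 / 155.0 × 100 = 10.1290%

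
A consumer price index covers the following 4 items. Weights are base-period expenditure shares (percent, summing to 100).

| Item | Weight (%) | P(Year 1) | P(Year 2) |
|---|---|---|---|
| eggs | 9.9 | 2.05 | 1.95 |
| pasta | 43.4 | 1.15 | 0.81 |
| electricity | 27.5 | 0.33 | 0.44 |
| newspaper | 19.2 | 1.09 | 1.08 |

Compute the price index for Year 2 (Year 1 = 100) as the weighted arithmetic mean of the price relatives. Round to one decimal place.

eggs: 9.9 × (1.95/2.05) = 9.9 × 0.951220 = 9.4171
pasta: 43.4 × (0.81/1.15) = 43.4 × 0.704348 = 30.5687
electricity: 27.5 × (0.44/0.33) = 27.5 × 1.333333 = 36.6667
newspaper: 19.2 × (1.08/1.09) = 19.2 × 0.990826 = 19.0239
Index = Σ wᵢ·(p₁ᵢ/p₀ᵢ) = 9.4171 + 30.5687 + 36.6667 + 19.0239 = 95.6763

95.7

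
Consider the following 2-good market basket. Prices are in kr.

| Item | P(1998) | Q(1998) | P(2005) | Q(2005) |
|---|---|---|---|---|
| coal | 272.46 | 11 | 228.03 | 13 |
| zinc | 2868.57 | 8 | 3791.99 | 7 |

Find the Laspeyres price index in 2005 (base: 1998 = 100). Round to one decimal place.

Laspeyres price index uses base-period quantities as weights.
ΣP(2005)·Q(1998) = 228.03×11 + 3791.99×8 = 2508.33 + 30335.92 = 32844.25
ΣP(1998)·Q(1998) = 272.46×11 + 2868.57×8 = 2997.06 + 22948.56 = 25945.62
Index = 32844.25 / 25945.62 × 100 = 126.5888

126.6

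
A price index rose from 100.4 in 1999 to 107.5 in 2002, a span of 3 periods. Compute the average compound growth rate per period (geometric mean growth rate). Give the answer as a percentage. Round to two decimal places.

Growth factor = (107.5/100.4)^(1/3) = (1.070717)^(1/3) = 1.023038
Growth rate = 1.023038 − 1 = 0.023038 = 2.3038%

2.30%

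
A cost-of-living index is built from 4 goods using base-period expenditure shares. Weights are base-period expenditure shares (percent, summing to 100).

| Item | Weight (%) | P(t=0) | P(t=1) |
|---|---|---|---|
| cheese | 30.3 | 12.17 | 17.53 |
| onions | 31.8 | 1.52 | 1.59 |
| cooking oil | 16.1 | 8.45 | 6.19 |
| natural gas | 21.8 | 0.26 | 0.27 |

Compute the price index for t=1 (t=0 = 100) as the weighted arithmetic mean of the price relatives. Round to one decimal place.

cheese: 30.3 × (17.53/12.17) = 30.3 × 1.440427 = 43.6449
onions: 31.8 × (1.59/1.52) = 31.8 × 1.046053 = 33.2645
cooking oil: 16.1 × (6.19/8.45) = 16.1 × 0.732544 = 11.7940
natural gas: 21.8 × (0.27/0.26) = 21.8 × 1.038462 = 22.6385
Index = Σ wᵢ·(p₁ᵢ/p₀ᵢ) = 43.6449 + 33.2645 + 11.7940 + 22.6385 = 111.3418

111.3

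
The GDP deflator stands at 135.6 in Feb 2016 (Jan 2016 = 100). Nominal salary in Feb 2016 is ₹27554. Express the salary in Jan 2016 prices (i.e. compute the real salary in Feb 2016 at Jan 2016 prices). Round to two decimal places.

Real = Nominal ÷ (Index/100) = 27554 ÷ (135.6/100)
     = 27554 ÷ 1.356 = 20320.0590

20320.06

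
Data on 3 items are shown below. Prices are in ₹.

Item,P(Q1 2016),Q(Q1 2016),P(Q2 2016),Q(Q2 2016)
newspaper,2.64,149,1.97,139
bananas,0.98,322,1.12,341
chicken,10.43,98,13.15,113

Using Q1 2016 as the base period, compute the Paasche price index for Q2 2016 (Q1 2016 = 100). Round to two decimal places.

113.94

Paasche price index uses current-period quantities as weights.
ΣP(Q2 2016)·Q(Q2 2016) = 1.97×139 + 1.12×341 + 13.15×113 = 273.83 + 381.92 + 1485.95 = 2141.7
ΣP(Q1 2016)·Q(Q2 2016) = 2.64×139 + 0.98×341 + 10.43×113 = 366.96 + 334.18 + 1178.59 = 1879.73
Index = 2141.7 / 1879.73 × 100 = 113.9366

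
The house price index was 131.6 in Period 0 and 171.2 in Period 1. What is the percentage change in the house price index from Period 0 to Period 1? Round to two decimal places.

Change = (171.2 − 131.6) / 131.6 × 100
       = 39.6 / 131.6 × 100 = 30.0912%

30.09%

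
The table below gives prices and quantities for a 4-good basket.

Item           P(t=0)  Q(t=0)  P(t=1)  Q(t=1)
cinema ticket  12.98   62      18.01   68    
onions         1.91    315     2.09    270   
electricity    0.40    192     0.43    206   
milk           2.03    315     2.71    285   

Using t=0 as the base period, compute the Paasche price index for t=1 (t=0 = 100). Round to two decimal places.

128.68

Paasche price index uses current-period quantities as weights.
ΣP(t=1)·Q(t=1) = 18.01×68 + 2.09×270 + 0.43×206 + 2.71×285 = 1224.68 + 564.3 + 88.58 + 772.35 = 2649.91
ΣP(t=0)·Q(t=1) = 12.98×68 + 1.91×270 + 0.40×206 + 2.03×285 = 882.64 + 515.7 + 82.4 + 578.55 = 2059.29
Index = 2649.91 / 2059.29 × 100 = 128.6808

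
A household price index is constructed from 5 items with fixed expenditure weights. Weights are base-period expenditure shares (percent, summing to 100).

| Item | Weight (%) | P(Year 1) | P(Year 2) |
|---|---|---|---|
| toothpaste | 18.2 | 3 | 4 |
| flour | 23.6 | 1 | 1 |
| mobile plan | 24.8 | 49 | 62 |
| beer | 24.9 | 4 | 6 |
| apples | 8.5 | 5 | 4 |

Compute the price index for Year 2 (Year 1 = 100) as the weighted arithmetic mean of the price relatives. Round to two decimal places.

123.40

toothpaste: 18.2 × (4/3) = 18.2 × 1.333333 = 24.2667
flour: 23.6 × (1/1) = 23.6 × 1.000000 = 23.6000
mobile plan: 24.8 × (62/49) = 24.8 × 1.265306 = 31.3796
beer: 24.9 × (6/4) = 24.9 × 1.500000 = 37.3500
apples: 8.5 × (4/5) = 8.5 × 0.800000 = 6.8000
Index = Σ wᵢ·(p₁ᵢ/p₀ᵢ) = 24.2667 + 23.6000 + 31.3796 + 37.3500 + 6.8000 = 123.3963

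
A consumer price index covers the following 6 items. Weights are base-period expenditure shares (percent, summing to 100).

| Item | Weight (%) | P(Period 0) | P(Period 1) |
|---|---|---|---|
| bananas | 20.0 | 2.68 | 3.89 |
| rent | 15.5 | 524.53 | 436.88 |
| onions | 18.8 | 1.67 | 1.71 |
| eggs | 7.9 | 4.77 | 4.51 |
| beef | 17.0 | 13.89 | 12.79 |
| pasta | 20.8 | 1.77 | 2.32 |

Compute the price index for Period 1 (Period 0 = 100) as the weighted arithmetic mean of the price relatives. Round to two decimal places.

bananas: 20.0 × (3.89/2.68) = 20.0 × 1.451493 = 29.0299
rent: 15.5 × (436.88/524.53) = 15.5 × 0.832898 = 12.9099
onions: 18.8 × (1.71/1.67) = 18.8 × 1.023952 = 19.2503
eggs: 7.9 × (4.51/4.77) = 7.9 × 0.945493 = 7.4694
beef: 17.0 × (12.79/13.89) = 17.0 × 0.920806 = 15.6537
pasta: 20.8 × (2.32/1.77) = 20.8 × 1.310734 = 27.2633
Index = Σ wᵢ·(p₁ᵢ/p₀ᵢ) = 29.0299 + 12.9099 + 19.2503 + 7.4694 + 15.6537 + 27.2633 = 111.5764

111.58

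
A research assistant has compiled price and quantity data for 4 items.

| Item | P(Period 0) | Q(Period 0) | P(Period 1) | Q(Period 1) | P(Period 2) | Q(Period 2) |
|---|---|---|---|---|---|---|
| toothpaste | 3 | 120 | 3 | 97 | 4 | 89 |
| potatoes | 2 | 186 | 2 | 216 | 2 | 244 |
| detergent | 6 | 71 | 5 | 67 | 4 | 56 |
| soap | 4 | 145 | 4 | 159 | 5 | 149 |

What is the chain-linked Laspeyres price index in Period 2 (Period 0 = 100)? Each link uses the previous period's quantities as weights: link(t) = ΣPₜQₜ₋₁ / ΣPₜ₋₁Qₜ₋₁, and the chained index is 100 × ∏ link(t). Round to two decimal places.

106.62

Link Period 0→Period 1:
ΣP(Period 1)Q(Period 0) = 3×120 + 2×186 + 5×71 + 4×145 = 360 + 372 + 355 + 580 = 1667
ΣP(Period 0)Q(Period 0) = 3×120 + 2×186 + 6×71 + 4×145 = 360 + 372 + 426 + 580 = 1738
link = 1667/1738 = 0.959148
Link Period 1→Period 2:
ΣP(Period 2)Q(Period 1) = 4×97 + 2×216 + 4×67 + 5×159 = 388 + 432 + 268 + 795 = 1883
ΣP(Period 1)Q(Period 1) = 3×97 + 2×216 + 5×67 + 4×159 = 291 + 432 + 335 + 636 = 1694
link = 1883/1694 = 1.111570
Chained index = 100 × 0.959148 × 1.111570 = 106.6161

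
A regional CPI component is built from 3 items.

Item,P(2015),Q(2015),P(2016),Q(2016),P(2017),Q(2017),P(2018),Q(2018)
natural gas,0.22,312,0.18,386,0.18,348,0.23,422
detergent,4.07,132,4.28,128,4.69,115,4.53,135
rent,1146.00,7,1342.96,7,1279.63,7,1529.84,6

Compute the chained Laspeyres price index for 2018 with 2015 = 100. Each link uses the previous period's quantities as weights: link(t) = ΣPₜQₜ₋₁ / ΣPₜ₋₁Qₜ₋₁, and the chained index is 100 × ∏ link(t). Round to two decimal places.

132.07

Link 2015→2016:
ΣP(2016)Q(2015) = 0.18×312 + 4.28×132 + 1342.96×7 = 56.16 + 564.96 + 9400.72 = 10021.84
ΣP(2015)Q(2015) = 0.22×312 + 4.07×132 + 1146.00×7 = 68.64 + 537.24 + 8022 = 8627.88
link = 10021.84/8627.88 = 1.161565
Link 2016→2017:
ΣP(2017)Q(2016) = 0.18×386 + 4.69×128 + 1279.63×7 = 69.48 + 600.32 + 8957.41 = 9627.21
ΣP(2016)Q(2016) = 0.18×386 + 4.28×128 + 1342.96×7 = 69.48 + 547.84 + 9400.72 = 10018.04
link = 9627.21/10018.04 = 0.960987
Link 2017→2018:
ΣP(2018)Q(2017) = 0.23×348 + 4.53×115 + 1529.84×7 = 80.04 + 520.95 + 10708.88 = 11309.87
ΣP(2017)Q(2017) = 0.18×348 + 4.69×115 + 1279.63×7 = 62.64 + 539.35 + 8957.41 = 9559.4
link = 11309.87/9559.4 = 1.183115
Chained index = 100 × 1.161565 × 0.960987 × 1.183115 = 132.0651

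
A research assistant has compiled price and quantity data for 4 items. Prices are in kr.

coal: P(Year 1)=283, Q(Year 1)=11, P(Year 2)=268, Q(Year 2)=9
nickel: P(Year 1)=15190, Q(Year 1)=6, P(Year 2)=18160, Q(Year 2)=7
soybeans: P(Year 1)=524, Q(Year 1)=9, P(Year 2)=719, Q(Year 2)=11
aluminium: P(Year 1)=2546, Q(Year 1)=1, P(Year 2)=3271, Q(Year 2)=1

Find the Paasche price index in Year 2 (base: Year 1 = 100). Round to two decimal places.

120.07

Paasche price index uses current-period quantities as weights.
ΣP(Year 2)·Q(Year 2) = 268×9 + 18160×7 + 719×11 + 3271×1 = 2412 + 127120 + 7909 + 3271 = 140712
ΣP(Year 1)·Q(Year 2) = 283×9 + 15190×7 + 524×11 + 2546×1 = 2547 + 106330 + 5764 + 2546 = 117187
Index = 140712 / 117187 × 100 = 120.0748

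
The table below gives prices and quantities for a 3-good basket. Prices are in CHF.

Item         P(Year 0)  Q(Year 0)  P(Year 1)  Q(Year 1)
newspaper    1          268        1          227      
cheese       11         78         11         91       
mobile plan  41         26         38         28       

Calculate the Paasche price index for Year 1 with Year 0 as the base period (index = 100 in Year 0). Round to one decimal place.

96.5

Paasche price index uses current-period quantities as weights.
ΣP(Year 1)·Q(Year 1) = 1×227 + 11×91 + 38×28 = 227 + 1001 + 1064 = 2292
ΣP(Year 0)·Q(Year 1) = 1×227 + 11×91 + 41×28 = 227 + 1001 + 1148 = 2376
Index = 2292 / 2376 × 100 = 96.4646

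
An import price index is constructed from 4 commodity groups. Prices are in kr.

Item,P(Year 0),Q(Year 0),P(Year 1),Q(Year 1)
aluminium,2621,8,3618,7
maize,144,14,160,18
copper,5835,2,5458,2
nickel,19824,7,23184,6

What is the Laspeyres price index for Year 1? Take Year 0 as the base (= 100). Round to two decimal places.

Laspeyres price index uses base-period quantities as weights.
ΣP(Year 1)·Q(Year 0) = 3618×8 + 160×14 + 5458×2 + 23184×7 = 28944 + 2240 + 10916 + 162288 = 204388
ΣP(Year 0)·Q(Year 0) = 2621×8 + 144×14 + 5835×2 + 19824×7 = 20968 + 2016 + 11670 + 138768 = 173422
Index = 204388 / 173422 × 100 = 117.8559

117.86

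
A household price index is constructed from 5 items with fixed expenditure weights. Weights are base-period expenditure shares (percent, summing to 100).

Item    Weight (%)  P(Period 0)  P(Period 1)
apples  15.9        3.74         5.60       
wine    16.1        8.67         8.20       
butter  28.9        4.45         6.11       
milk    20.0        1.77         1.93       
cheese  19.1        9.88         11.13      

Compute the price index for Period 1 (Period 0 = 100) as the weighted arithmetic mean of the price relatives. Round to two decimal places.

122.04

apples: 15.9 × (5.60/3.74) = 15.9 × 1.497326 = 23.8075
wine: 16.1 × (8.20/8.67) = 16.1 × 0.945790 = 15.2272
butter: 28.9 × (6.11/4.45) = 28.9 × 1.373034 = 39.6807
milk: 20.0 × (1.93/1.77) = 20.0 × 1.090395 = 21.8079
cheese: 19.1 × (11.13/9.88) = 19.1 × 1.126518 = 21.5165
Index = Σ wᵢ·(p₁ᵢ/p₀ᵢ) = 23.8075 + 15.2272 + 39.6807 + 21.8079 + 21.5165 = 122.0398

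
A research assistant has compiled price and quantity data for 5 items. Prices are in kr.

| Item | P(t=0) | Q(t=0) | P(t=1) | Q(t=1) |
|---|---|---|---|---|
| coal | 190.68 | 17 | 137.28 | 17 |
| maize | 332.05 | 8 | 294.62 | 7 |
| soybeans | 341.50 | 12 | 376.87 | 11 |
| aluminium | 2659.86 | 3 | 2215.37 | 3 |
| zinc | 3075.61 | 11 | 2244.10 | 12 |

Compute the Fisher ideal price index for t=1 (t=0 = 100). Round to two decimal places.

77.98

Laspeyres component (base-period weights):
ΣP(t=1)Q(t=0) = 137.28×17 + 294.62×8 + 376.87×12 + 2215.37×3 + 2244.10×11 = 2333.76 + 2356.96 + 4522.44 + 6646.11 + 24685.1 = 40544.37
ΣP(t=0)Q(t=0) = 190.68×17 + 332.05×8 + 341.50×12 + 2659.86×3 + 3075.61×11 = 3241.56 + 2656.4 + 4098 + 7979.58 + 33831.71 = 51807.25
L = 40544.37 / 51807.25 × 100 = 78.2600
Paasche component (current-period weights):
ΣP(t=1)Q(t=1) = 137.28×17 + 294.62×7 + 376.87×11 + 2215.37×3 + 2244.10×12 = 2333.76 + 2062.34 + 4145.57 + 6646.11 + 26929.2 = 42116.98
ΣP(t=0)Q(t=1) = 190.68×17 + 332.05×7 + 341.50×11 + 2659.86×3 + 3075.61×12 = 3241.56 + 2324.35 + 3756.5 + 7979.58 + 36907.32 = 54209.31
P = 42116.98 / 54209.31 × 100 = 77.6933
Fisher = √(L × P) = √(78.2600 × 77.6933) = 77.9761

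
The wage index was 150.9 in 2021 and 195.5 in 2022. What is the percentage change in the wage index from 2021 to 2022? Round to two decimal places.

29.56%

Change = (195.5 − 150.9) / 150.9 × 100
       = 44.6 / 150.9 × 100 = 29.5560%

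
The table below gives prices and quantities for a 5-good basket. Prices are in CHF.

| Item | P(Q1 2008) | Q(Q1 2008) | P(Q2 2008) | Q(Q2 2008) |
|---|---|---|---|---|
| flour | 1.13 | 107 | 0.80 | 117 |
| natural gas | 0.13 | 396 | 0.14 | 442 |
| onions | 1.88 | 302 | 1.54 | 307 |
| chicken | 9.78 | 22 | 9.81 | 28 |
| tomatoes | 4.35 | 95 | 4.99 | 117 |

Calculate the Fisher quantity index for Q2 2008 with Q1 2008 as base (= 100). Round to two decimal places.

Laspeyres component (base-period weights):
ΣP(Q1 2008)Q(Q2 2008) = 1.13×117 + 0.13×442 + 1.88×307 + 9.78×28 + 4.35×117 = 132.21 + 57.46 + 577.16 + 273.84 + 508.95 = 1549.62
ΣP(Q1 2008)Q(Q1 2008) = 1.13×107 + 0.13×396 + 1.88×302 + 9.78×22 + 4.35×95 = 120.91 + 51.48 + 567.76 + 215.16 + 413.25 = 1368.56
L = 1549.62 / 1368.56 × 100 = 113.2300
Paasche component (current-period weights):
ΣP(Q2 2008)Q(Q2 2008) = 0.80×117 + 0.14×442 + 1.54×307 + 9.81×28 + 4.99×117 = 93.6 + 61.88 + 472.78 + 274.68 + 583.83 = 1486.77
ΣP(Q2 2008)Q(Q1 2008) = 0.80×107 + 0.14×396 + 1.54×302 + 9.81×22 + 4.99×95 = 85.6 + 55.44 + 465.08 + 215.82 + 474.05 = 1295.99
P = 1486.77 / 1295.99 × 100 = 114.7208
Fisher = √(L × P) = √(113.2300 × 114.7208) = 113.9729

113.97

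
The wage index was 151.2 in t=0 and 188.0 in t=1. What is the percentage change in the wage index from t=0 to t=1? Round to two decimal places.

24.34%

Change = (188.0 − 151.2) / 151.2 × 100
       = 36.8 / 151.2 × 100 = 24.3386%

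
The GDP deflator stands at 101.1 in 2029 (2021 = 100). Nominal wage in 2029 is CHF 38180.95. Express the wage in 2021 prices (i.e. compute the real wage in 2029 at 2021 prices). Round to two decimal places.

37765.53

Real = Nominal ÷ (Index/100) = 38180.95 ÷ (101.1/100)
     = 38180.95 ÷ 1.011 = 37765.5292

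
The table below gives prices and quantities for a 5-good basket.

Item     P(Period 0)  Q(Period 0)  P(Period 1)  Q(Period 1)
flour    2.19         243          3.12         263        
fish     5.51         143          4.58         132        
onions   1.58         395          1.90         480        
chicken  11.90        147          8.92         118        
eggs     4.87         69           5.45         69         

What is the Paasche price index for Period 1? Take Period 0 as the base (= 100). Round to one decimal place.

Paasche price index uses current-period quantities as weights.
ΣP(Period 1)·Q(Period 1) = 3.12×263 + 4.58×132 + 1.90×480 + 8.92×118 + 5.45×69 = 820.56 + 604.56 + 912 + 1052.56 + 376.05 = 3765.73
ΣP(Period 0)·Q(Period 1) = 2.19×263 + 5.51×132 + 1.58×480 + 11.90×118 + 4.87×69 = 575.97 + 727.32 + 758.4 + 1404.2 + 336.03 = 3801.92
Index = 3765.73 / 3801.92 × 100 = 99.0481

99.0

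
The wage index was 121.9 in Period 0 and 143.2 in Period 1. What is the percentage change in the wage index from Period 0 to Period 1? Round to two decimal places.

17.47%

Change = (143.2 − 121.9) / 121.9 × 100
       = 21.3 / 121.9 × 100 = 17.4733%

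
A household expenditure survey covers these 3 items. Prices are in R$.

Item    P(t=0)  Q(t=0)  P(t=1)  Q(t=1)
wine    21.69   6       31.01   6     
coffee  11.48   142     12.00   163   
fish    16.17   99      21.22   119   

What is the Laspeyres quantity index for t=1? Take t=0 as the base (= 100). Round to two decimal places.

116.79

Laspeyres quantity index uses base-period prices as weights.
ΣP(t=0)·Q(t=1) = 21.69×6 + 11.48×163 + 16.17×119 = 130.14 + 1871.24 + 1924.23 = 3925.61
ΣP(t=0)·Q(t=0) = 21.69×6 + 11.48×142 + 16.17×99 = 130.14 + 1630.16 + 1600.83 = 3361.13
Index = 3925.61 / 3361.13 × 100 = 116.7944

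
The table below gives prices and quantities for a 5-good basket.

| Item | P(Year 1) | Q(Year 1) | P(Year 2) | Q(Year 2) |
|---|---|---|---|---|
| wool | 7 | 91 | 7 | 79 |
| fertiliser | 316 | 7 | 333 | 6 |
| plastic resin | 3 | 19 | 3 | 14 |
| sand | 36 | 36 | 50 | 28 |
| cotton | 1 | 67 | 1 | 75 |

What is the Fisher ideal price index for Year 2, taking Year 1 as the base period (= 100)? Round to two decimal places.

114.21

Laspeyres component (base-period weights):
ΣP(Year 2)Q(Year 1) = 7×91 + 333×7 + 3×19 + 50×36 + 1×67 = 637 + 2331 + 57 + 1800 + 67 = 4892
ΣP(Year 1)Q(Year 1) = 7×91 + 316×7 + 3×19 + 36×36 + 1×67 = 637 + 2212 + 57 + 1296 + 67 = 4269
L = 4892 / 4269 × 100 = 114.5936
Paasche component (current-period weights):
ΣP(Year 2)Q(Year 2) = 7×79 + 333×6 + 3×14 + 50×28 + 1×75 = 553 + 1998 + 42 + 1400 + 75 = 4068
ΣP(Year 1)Q(Year 2) = 7×79 + 316×6 + 3×14 + 36×28 + 1×75 = 553 + 1896 + 42 + 1008 + 75 = 3574
P = 4068 / 3574 × 100 = 113.8220
Fisher = √(L × P) = √(114.5936 × 113.8220) = 114.2072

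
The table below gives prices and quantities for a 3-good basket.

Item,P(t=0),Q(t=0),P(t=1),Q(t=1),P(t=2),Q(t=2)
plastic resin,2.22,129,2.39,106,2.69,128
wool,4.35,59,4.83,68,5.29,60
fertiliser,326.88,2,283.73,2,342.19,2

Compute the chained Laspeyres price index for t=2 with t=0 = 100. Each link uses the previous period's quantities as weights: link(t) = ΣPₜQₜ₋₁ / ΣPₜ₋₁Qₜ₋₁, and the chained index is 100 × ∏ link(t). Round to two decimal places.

Link t=0→t=1:
ΣP(t=1)Q(t=0) = 2.39×129 + 4.83×59 + 283.73×2 = 308.31 + 284.97 + 567.46 = 1160.74
ΣP(t=0)Q(t=0) = 2.22×129 + 4.35×59 + 326.88×2 = 286.38 + 256.65 + 653.76 = 1196.79
link = 1160.74/1196.79 = 0.969878
Link t=1→t=2:
ΣP(t=2)Q(t=1) = 2.69×106 + 5.29×68 + 342.19×2 = 285.14 + 359.72 + 684.38 = 1329.24
ΣP(t=1)Q(t=1) = 2.39×106 + 4.83×68 + 283.73×2 = 253.34 + 328.44 + 567.46 = 1149.24
link = 1329.24/1149.24 = 1.156625
Chained index = 100 × 0.969878 × 1.156625 = 112.1785

112.18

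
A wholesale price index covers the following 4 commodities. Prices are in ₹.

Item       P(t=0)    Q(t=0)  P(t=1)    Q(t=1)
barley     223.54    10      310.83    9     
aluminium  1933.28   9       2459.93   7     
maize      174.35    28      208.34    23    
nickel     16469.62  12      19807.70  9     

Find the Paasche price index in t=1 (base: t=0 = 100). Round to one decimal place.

121.0

Paasche price index uses current-period quantities as weights.
ΣP(t=1)·Q(t=1) = 310.83×9 + 2459.93×7 + 208.34×23 + 19807.70×9 = 2797.47 + 17219.51 + 4791.82 + 178269.3 = 203078.1
ΣP(t=0)·Q(t=1) = 223.54×9 + 1933.28×7 + 174.35×23 + 16469.62×9 = 2011.86 + 13532.96 + 4010.05 + 148226.58 = 167781.45
Index = 203078.1 / 167781.45 × 100 = 121.0373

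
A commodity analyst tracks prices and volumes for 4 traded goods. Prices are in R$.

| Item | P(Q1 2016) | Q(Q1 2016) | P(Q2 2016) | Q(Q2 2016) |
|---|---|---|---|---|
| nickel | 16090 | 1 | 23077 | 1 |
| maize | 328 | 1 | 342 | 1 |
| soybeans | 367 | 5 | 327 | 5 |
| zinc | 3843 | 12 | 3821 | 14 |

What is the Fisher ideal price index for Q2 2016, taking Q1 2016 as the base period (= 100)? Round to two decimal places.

109.58

Laspeyres component (base-period weights):
ΣP(Q2 2016)Q(Q1 2016) = 23077×1 + 342×1 + 327×5 + 3821×12 = 23077 + 342 + 1635 + 45852 = 70906
ΣP(Q1 2016)Q(Q1 2016) = 16090×1 + 328×1 + 367×5 + 3843×12 = 16090 + 328 + 1835 + 46116 = 64369
L = 70906 / 64369 × 100 = 110.1555
Paasche component (current-period weights):
ΣP(Q2 2016)Q(Q2 2016) = 23077×1 + 342×1 + 327×5 + 3821×14 = 23077 + 342 + 1635 + 53494 = 78548
ΣP(Q1 2016)Q(Q2 2016) = 16090×1 + 328×1 + 367×5 + 3843×14 = 16090 + 328 + 1835 + 53802 = 72055
P = 78548 / 72055 × 100 = 109.0112
Fisher = √(L × P) = √(110.1555 × 109.0112) = 109.5818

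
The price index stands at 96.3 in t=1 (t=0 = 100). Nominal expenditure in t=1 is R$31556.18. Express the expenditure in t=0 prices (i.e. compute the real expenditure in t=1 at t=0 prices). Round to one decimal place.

Real = Nominal ÷ (Index/100) = 31556.18 ÷ (96.3/100)
     = 31556.18 ÷ 0.963 = 32768.6189

32768.6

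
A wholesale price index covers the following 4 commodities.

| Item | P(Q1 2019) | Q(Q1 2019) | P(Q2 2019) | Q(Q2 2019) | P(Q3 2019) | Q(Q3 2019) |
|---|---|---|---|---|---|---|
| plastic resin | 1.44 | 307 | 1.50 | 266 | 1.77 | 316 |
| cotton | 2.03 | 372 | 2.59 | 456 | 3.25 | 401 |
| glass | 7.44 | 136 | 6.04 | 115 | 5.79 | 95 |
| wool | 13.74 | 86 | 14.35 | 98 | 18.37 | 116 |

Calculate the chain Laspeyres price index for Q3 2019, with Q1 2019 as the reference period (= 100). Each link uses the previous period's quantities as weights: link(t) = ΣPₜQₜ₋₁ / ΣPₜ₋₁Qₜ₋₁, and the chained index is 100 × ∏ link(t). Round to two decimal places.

Link Q1 2019→Q2 2019:
ΣP(Q2 2019)Q(Q1 2019) = 1.50×307 + 2.59×372 + 6.04×136 + 14.35×86 = 460.5 + 963.48 + 821.44 + 1234.1 = 3479.52
ΣP(Q1 2019)Q(Q1 2019) = 1.44×307 + 2.03×372 + 7.44×136 + 13.74×86 = 442.08 + 755.16 + 1011.84 + 1181.64 = 3390.72
link = 3479.52/3390.72 = 1.026189
Link Q2 2019→Q3 2019:
ΣP(Q3 2019)Q(Q2 2019) = 1.77×266 + 3.25×456 + 5.79×115 + 18.37×98 = 470.82 + 1482 + 665.85 + 1800.26 = 4418.93
ΣP(Q2 2019)Q(Q2 2019) = 1.50×266 + 2.59×456 + 6.04×115 + 14.35×98 = 399 + 1181.04 + 694.6 + 1406.3 = 3680.94
link = 4418.93/3680.94 = 1.200490
Chained index = 100 × 1.026189 × 1.200490 = 123.1929

123.19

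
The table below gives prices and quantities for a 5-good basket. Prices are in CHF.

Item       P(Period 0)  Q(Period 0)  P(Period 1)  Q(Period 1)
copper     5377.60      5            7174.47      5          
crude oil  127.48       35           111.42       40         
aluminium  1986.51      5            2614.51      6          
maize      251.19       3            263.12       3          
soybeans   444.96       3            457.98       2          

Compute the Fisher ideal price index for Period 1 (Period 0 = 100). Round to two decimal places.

Laspeyres component (base-period weights):
ΣP(Period 1)Q(Period 0) = 7174.47×5 + 111.42×35 + 2614.51×5 + 263.12×3 + 457.98×3 = 35872.35 + 3899.7 + 13072.55 + 789.36 + 1373.94 = 55007.9
ΣP(Period 0)Q(Period 0) = 5377.60×5 + 127.48×35 + 1986.51×5 + 251.19×3 + 444.96×3 = 26888 + 4461.8 + 9932.55 + 753.57 + 1334.88 = 43370.8
L = 55007.9 / 43370.8 × 100 = 126.8316
Paasche component (current-period weights):
ΣP(Period 1)Q(Period 1) = 7174.47×5 + 111.42×40 + 2614.51×6 + 263.12×3 + 457.98×2 = 35872.35 + 4456.8 + 15687.06 + 789.36 + 915.96 = 57721.53
ΣP(Period 0)Q(Period 1) = 5377.60×5 + 127.48×40 + 1986.51×6 + 251.19×3 + 444.96×2 = 26888 + 5099.2 + 11919.06 + 753.57 + 889.92 = 45549.75
P = 57721.53 / 45549.75 × 100 = 126.7219
Fisher = √(L × P) = √(126.8316 × 126.7219) = 126.7768

126.78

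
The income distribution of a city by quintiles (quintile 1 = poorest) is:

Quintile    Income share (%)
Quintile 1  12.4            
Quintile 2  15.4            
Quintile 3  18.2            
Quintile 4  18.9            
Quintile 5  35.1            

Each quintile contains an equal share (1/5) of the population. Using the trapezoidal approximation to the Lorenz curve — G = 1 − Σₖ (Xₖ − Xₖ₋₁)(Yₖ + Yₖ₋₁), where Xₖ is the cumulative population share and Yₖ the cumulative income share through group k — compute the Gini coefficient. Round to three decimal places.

Cumulative income shares Yₖ: 0.1240, 0.2780, 0.4600, 0.6490, 1.0000
Σ (Xₖ−Xₖ₋₁)(Yₖ+Yₖ₋₁) = (1/5)(0.1240+0.0000) + (1/5)(0.2780+0.1240) + (1/5)(0.4600+0.2780) + (1/5)(0.6490+0.4600) + (1/5)(1.0000+0.6490)
  = 0.0248 + 0.0804 + 0.1476 + 0.2218 + 0.3298 = 0.8044
G = 1 − 0.8044 = 0.1956

0.196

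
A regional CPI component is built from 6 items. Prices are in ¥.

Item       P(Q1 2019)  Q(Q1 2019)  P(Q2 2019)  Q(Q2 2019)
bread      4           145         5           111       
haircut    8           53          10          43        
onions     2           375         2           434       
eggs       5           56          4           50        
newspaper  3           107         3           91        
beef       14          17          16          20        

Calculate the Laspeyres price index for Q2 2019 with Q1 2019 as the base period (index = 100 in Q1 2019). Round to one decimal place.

108.8

Laspeyres price index uses base-period quantities as weights.
ΣP(Q2 2019)·Q(Q1 2019) = 5×145 + 10×53 + 2×375 + 4×56 + 3×107 + 16×17 = 725 + 530 + 750 + 224 + 321 + 272 = 2822
ΣP(Q1 2019)·Q(Q1 2019) = 4×145 + 8×53 + 2×375 + 5×56 + 3×107 + 14×17 = 580 + 424 + 750 + 280 + 321 + 238 = 2593
Index = 2822 / 2593 × 100 = 108.8315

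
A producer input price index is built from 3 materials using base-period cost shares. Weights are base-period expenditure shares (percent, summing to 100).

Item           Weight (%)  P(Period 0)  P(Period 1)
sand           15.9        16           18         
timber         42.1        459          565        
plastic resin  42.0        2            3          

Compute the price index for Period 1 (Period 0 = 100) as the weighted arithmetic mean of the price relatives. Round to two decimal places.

sand: 15.9 × (18/16) = 15.9 × 1.125000 = 17.8875
timber: 42.1 × (565/459) = 42.1 × 1.230937 = 51.8224
plastic resin: 42.0 × (3/2) = 42.0 × 1.500000 = 63.0000
Index = Σ wᵢ·(p₁ᵢ/p₀ᵢ) = 17.8875 + 51.8224 + 63.0000 = 132.7099

132.71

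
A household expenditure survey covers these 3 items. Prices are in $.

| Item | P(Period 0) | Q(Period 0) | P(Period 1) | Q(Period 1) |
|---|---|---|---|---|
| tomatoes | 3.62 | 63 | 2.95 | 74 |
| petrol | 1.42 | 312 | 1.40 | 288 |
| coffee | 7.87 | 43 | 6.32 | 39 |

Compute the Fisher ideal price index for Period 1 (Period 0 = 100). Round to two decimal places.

Laspeyres component (base-period weights):
ΣP(Period 1)Q(Period 0) = 2.95×63 + 1.40×312 + 6.32×43 = 185.85 + 436.8 + 271.76 = 894.41
ΣP(Period 0)Q(Period 0) = 3.62×63 + 1.42×312 + 7.87×43 = 228.06 + 443.04 + 338.41 = 1009.51
L = 894.41 / 1009.51 × 100 = 88.5984
Paasche component (current-period weights):
ΣP(Period 1)Q(Period 1) = 2.95×74 + 1.40×288 + 6.32×39 = 218.3 + 403.2 + 246.48 = 867.98
ΣP(Period 0)Q(Period 1) = 3.62×74 + 1.42×288 + 7.87×39 = 267.88 + 408.96 + 306.93 = 983.77
P = 867.98 / 983.77 × 100 = 88.2300
Fisher = √(L × P) = √(88.5984 × 88.2300) = 88.4140

88.41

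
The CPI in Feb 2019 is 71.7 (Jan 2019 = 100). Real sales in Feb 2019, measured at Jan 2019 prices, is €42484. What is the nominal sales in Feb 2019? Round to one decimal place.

Nominal = Real × (Index/100) = 42484 × (71.7/100)
        = 42484 × 0.717 = 30461.0280

30461.0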